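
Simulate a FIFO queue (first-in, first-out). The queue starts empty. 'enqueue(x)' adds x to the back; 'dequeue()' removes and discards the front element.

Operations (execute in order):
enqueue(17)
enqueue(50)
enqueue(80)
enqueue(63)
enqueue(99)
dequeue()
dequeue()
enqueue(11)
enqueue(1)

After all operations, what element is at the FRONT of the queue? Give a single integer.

enqueue(17): queue = [17]
enqueue(50): queue = [17, 50]
enqueue(80): queue = [17, 50, 80]
enqueue(63): queue = [17, 50, 80, 63]
enqueue(99): queue = [17, 50, 80, 63, 99]
dequeue(): queue = [50, 80, 63, 99]
dequeue(): queue = [80, 63, 99]
enqueue(11): queue = [80, 63, 99, 11]
enqueue(1): queue = [80, 63, 99, 11, 1]

Answer: 80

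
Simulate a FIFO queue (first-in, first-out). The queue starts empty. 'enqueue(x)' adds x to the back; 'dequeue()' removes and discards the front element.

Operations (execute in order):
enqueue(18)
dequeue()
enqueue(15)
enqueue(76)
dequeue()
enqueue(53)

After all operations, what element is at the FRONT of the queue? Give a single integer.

Answer: 76

Derivation:
enqueue(18): queue = [18]
dequeue(): queue = []
enqueue(15): queue = [15]
enqueue(76): queue = [15, 76]
dequeue(): queue = [76]
enqueue(53): queue = [76, 53]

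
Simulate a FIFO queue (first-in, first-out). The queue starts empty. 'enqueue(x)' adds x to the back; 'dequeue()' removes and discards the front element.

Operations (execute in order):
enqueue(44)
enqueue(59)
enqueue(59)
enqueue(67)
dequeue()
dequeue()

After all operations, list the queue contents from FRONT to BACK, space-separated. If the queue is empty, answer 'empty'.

Answer: 59 67

Derivation:
enqueue(44): [44]
enqueue(59): [44, 59]
enqueue(59): [44, 59, 59]
enqueue(67): [44, 59, 59, 67]
dequeue(): [59, 59, 67]
dequeue(): [59, 67]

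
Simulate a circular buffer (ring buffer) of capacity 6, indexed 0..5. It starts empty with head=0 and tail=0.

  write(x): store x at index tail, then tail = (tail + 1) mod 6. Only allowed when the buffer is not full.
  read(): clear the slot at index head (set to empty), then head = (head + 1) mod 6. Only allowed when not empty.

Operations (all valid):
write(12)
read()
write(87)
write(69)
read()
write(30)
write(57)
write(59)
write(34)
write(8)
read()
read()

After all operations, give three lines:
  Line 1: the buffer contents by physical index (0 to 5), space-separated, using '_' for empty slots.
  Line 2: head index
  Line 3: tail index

write(12): buf=[12 _ _ _ _ _], head=0, tail=1, size=1
read(): buf=[_ _ _ _ _ _], head=1, tail=1, size=0
write(87): buf=[_ 87 _ _ _ _], head=1, tail=2, size=1
write(69): buf=[_ 87 69 _ _ _], head=1, tail=3, size=2
read(): buf=[_ _ 69 _ _ _], head=2, tail=3, size=1
write(30): buf=[_ _ 69 30 _ _], head=2, tail=4, size=2
write(57): buf=[_ _ 69 30 57 _], head=2, tail=5, size=3
write(59): buf=[_ _ 69 30 57 59], head=2, tail=0, size=4
write(34): buf=[34 _ 69 30 57 59], head=2, tail=1, size=5
write(8): buf=[34 8 69 30 57 59], head=2, tail=2, size=6
read(): buf=[34 8 _ 30 57 59], head=3, tail=2, size=5
read(): buf=[34 8 _ _ 57 59], head=4, tail=2, size=4

Answer: 34 8 _ _ 57 59
4
2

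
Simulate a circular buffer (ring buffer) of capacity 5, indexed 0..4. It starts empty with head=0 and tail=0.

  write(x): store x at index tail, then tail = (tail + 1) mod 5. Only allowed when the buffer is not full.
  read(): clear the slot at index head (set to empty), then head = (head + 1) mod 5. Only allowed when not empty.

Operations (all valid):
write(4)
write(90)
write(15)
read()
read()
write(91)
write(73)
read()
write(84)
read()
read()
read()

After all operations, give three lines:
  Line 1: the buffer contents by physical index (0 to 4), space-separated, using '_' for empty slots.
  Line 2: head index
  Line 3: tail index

write(4): buf=[4 _ _ _ _], head=0, tail=1, size=1
write(90): buf=[4 90 _ _ _], head=0, tail=2, size=2
write(15): buf=[4 90 15 _ _], head=0, tail=3, size=3
read(): buf=[_ 90 15 _ _], head=1, tail=3, size=2
read(): buf=[_ _ 15 _ _], head=2, tail=3, size=1
write(91): buf=[_ _ 15 91 _], head=2, tail=4, size=2
write(73): buf=[_ _ 15 91 73], head=2, tail=0, size=3
read(): buf=[_ _ _ 91 73], head=3, tail=0, size=2
write(84): buf=[84 _ _ 91 73], head=3, tail=1, size=3
read(): buf=[84 _ _ _ 73], head=4, tail=1, size=2
read(): buf=[84 _ _ _ _], head=0, tail=1, size=1
read(): buf=[_ _ _ _ _], head=1, tail=1, size=0

Answer: _ _ _ _ _
1
1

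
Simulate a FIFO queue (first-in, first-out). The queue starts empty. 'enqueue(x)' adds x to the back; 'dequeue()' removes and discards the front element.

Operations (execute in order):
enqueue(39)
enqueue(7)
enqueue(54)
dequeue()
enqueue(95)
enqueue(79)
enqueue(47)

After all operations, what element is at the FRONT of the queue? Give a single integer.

enqueue(39): queue = [39]
enqueue(7): queue = [39, 7]
enqueue(54): queue = [39, 7, 54]
dequeue(): queue = [7, 54]
enqueue(95): queue = [7, 54, 95]
enqueue(79): queue = [7, 54, 95, 79]
enqueue(47): queue = [7, 54, 95, 79, 47]

Answer: 7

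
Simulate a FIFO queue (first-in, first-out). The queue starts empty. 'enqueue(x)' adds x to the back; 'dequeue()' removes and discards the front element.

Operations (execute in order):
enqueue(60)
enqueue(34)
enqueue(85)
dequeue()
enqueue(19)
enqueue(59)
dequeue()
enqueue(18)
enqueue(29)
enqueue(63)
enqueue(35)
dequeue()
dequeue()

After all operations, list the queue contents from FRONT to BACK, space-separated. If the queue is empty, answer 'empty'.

enqueue(60): [60]
enqueue(34): [60, 34]
enqueue(85): [60, 34, 85]
dequeue(): [34, 85]
enqueue(19): [34, 85, 19]
enqueue(59): [34, 85, 19, 59]
dequeue(): [85, 19, 59]
enqueue(18): [85, 19, 59, 18]
enqueue(29): [85, 19, 59, 18, 29]
enqueue(63): [85, 19, 59, 18, 29, 63]
enqueue(35): [85, 19, 59, 18, 29, 63, 35]
dequeue(): [19, 59, 18, 29, 63, 35]
dequeue(): [59, 18, 29, 63, 35]

Answer: 59 18 29 63 35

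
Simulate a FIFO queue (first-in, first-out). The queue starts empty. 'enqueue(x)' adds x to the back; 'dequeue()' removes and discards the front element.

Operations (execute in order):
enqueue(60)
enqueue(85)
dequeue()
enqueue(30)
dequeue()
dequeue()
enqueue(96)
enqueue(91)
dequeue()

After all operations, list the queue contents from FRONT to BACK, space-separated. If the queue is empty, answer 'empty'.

enqueue(60): [60]
enqueue(85): [60, 85]
dequeue(): [85]
enqueue(30): [85, 30]
dequeue(): [30]
dequeue(): []
enqueue(96): [96]
enqueue(91): [96, 91]
dequeue(): [91]

Answer: 91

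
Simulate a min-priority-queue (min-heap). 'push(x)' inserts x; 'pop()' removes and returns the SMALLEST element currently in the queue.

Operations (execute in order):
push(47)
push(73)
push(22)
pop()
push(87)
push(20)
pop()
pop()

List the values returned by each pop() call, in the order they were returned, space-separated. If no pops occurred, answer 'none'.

push(47): heap contents = [47]
push(73): heap contents = [47, 73]
push(22): heap contents = [22, 47, 73]
pop() → 22: heap contents = [47, 73]
push(87): heap contents = [47, 73, 87]
push(20): heap contents = [20, 47, 73, 87]
pop() → 20: heap contents = [47, 73, 87]
pop() → 47: heap contents = [73, 87]

Answer: 22 20 47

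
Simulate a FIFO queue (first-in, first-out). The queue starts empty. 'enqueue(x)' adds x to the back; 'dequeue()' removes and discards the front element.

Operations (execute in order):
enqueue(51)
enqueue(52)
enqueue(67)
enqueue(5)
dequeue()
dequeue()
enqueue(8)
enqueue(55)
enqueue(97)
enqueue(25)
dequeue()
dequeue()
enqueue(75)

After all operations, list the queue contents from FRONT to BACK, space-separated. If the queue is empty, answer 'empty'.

Answer: 8 55 97 25 75

Derivation:
enqueue(51): [51]
enqueue(52): [51, 52]
enqueue(67): [51, 52, 67]
enqueue(5): [51, 52, 67, 5]
dequeue(): [52, 67, 5]
dequeue(): [67, 5]
enqueue(8): [67, 5, 8]
enqueue(55): [67, 5, 8, 55]
enqueue(97): [67, 5, 8, 55, 97]
enqueue(25): [67, 5, 8, 55, 97, 25]
dequeue(): [5, 8, 55, 97, 25]
dequeue(): [8, 55, 97, 25]
enqueue(75): [8, 55, 97, 25, 75]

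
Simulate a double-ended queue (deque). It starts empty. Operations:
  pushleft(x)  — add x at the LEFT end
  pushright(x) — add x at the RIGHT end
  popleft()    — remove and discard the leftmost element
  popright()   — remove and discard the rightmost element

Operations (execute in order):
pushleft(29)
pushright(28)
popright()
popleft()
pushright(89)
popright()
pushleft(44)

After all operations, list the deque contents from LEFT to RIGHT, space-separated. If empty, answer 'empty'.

pushleft(29): [29]
pushright(28): [29, 28]
popright(): [29]
popleft(): []
pushright(89): [89]
popright(): []
pushleft(44): [44]

Answer: 44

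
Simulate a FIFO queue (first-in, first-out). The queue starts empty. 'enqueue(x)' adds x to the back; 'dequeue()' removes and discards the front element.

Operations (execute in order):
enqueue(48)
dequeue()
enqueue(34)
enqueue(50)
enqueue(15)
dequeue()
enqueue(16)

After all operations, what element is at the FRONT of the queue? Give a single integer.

enqueue(48): queue = [48]
dequeue(): queue = []
enqueue(34): queue = [34]
enqueue(50): queue = [34, 50]
enqueue(15): queue = [34, 50, 15]
dequeue(): queue = [50, 15]
enqueue(16): queue = [50, 15, 16]

Answer: 50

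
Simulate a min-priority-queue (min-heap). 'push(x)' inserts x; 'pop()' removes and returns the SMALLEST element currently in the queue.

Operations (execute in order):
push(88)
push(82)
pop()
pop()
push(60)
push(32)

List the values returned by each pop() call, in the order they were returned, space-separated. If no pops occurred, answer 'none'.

Answer: 82 88

Derivation:
push(88): heap contents = [88]
push(82): heap contents = [82, 88]
pop() → 82: heap contents = [88]
pop() → 88: heap contents = []
push(60): heap contents = [60]
push(32): heap contents = [32, 60]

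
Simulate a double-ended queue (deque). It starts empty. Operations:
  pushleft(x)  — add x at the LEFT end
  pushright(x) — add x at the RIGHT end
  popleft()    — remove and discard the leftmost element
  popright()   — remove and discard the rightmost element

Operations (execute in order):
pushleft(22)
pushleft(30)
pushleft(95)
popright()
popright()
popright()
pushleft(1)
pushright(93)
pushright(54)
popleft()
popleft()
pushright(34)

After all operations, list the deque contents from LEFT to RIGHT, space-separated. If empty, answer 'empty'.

pushleft(22): [22]
pushleft(30): [30, 22]
pushleft(95): [95, 30, 22]
popright(): [95, 30]
popright(): [95]
popright(): []
pushleft(1): [1]
pushright(93): [1, 93]
pushright(54): [1, 93, 54]
popleft(): [93, 54]
popleft(): [54]
pushright(34): [54, 34]

Answer: 54 34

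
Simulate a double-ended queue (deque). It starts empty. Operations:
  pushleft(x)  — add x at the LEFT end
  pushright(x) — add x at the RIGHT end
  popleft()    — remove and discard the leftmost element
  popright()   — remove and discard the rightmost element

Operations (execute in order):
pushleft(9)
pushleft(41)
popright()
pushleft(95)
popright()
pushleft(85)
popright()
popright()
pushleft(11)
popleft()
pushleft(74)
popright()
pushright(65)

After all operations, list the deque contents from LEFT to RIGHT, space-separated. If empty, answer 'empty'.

Answer: 65

Derivation:
pushleft(9): [9]
pushleft(41): [41, 9]
popright(): [41]
pushleft(95): [95, 41]
popright(): [95]
pushleft(85): [85, 95]
popright(): [85]
popright(): []
pushleft(11): [11]
popleft(): []
pushleft(74): [74]
popright(): []
pushright(65): [65]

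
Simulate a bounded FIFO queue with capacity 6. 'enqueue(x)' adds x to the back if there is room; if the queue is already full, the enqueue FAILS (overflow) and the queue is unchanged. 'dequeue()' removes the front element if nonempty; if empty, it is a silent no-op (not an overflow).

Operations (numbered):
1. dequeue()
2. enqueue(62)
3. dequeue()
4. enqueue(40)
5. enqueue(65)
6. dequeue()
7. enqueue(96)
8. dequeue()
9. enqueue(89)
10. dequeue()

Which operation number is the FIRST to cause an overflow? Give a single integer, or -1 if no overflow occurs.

1. dequeue(): empty, no-op, size=0
2. enqueue(62): size=1
3. dequeue(): size=0
4. enqueue(40): size=1
5. enqueue(65): size=2
6. dequeue(): size=1
7. enqueue(96): size=2
8. dequeue(): size=1
9. enqueue(89): size=2
10. dequeue(): size=1

Answer: -1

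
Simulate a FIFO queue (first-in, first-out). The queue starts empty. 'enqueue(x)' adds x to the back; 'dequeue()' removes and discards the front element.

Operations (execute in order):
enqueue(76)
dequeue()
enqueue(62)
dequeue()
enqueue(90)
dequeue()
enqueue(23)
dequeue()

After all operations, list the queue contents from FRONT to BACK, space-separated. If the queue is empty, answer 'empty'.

enqueue(76): [76]
dequeue(): []
enqueue(62): [62]
dequeue(): []
enqueue(90): [90]
dequeue(): []
enqueue(23): [23]
dequeue(): []

Answer: empty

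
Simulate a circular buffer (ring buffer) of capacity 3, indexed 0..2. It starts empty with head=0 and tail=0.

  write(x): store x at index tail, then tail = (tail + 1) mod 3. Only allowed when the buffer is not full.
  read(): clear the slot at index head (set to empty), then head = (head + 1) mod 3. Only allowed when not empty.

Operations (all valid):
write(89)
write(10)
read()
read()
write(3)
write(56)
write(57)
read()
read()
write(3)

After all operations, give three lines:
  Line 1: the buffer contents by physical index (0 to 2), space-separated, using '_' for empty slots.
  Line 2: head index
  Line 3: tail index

write(89): buf=[89 _ _], head=0, tail=1, size=1
write(10): buf=[89 10 _], head=0, tail=2, size=2
read(): buf=[_ 10 _], head=1, tail=2, size=1
read(): buf=[_ _ _], head=2, tail=2, size=0
write(3): buf=[_ _ 3], head=2, tail=0, size=1
write(56): buf=[56 _ 3], head=2, tail=1, size=2
write(57): buf=[56 57 3], head=2, tail=2, size=3
read(): buf=[56 57 _], head=0, tail=2, size=2
read(): buf=[_ 57 _], head=1, tail=2, size=1
write(3): buf=[_ 57 3], head=1, tail=0, size=2

Answer: _ 57 3
1
0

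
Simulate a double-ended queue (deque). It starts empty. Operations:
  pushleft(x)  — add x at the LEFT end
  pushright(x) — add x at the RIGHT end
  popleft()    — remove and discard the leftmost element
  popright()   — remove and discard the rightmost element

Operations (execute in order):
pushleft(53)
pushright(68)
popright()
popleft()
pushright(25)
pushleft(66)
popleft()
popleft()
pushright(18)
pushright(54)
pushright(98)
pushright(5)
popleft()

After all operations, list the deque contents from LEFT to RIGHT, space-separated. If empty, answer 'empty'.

pushleft(53): [53]
pushright(68): [53, 68]
popright(): [53]
popleft(): []
pushright(25): [25]
pushleft(66): [66, 25]
popleft(): [25]
popleft(): []
pushright(18): [18]
pushright(54): [18, 54]
pushright(98): [18, 54, 98]
pushright(5): [18, 54, 98, 5]
popleft(): [54, 98, 5]

Answer: 54 98 5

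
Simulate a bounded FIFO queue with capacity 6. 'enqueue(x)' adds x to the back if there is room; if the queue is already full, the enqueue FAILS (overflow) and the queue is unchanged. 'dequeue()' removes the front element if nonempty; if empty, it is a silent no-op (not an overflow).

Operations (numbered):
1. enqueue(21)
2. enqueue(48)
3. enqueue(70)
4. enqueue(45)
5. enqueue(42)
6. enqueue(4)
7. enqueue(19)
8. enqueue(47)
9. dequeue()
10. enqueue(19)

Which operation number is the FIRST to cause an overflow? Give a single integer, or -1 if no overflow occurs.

1. enqueue(21): size=1
2. enqueue(48): size=2
3. enqueue(70): size=3
4. enqueue(45): size=4
5. enqueue(42): size=5
6. enqueue(4): size=6
7. enqueue(19): size=6=cap → OVERFLOW (fail)
8. enqueue(47): size=6=cap → OVERFLOW (fail)
9. dequeue(): size=5
10. enqueue(19): size=6

Answer: 7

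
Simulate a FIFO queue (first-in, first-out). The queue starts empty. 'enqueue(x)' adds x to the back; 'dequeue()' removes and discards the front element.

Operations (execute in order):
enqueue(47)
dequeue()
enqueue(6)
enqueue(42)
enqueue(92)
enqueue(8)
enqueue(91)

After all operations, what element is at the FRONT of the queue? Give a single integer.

enqueue(47): queue = [47]
dequeue(): queue = []
enqueue(6): queue = [6]
enqueue(42): queue = [6, 42]
enqueue(92): queue = [6, 42, 92]
enqueue(8): queue = [6, 42, 92, 8]
enqueue(91): queue = [6, 42, 92, 8, 91]

Answer: 6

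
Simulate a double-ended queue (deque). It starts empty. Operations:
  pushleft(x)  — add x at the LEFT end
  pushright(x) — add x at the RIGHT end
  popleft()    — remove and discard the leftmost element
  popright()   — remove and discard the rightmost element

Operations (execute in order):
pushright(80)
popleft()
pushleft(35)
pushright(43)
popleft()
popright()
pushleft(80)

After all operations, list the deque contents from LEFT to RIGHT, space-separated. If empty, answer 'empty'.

pushright(80): [80]
popleft(): []
pushleft(35): [35]
pushright(43): [35, 43]
popleft(): [43]
popright(): []
pushleft(80): [80]

Answer: 80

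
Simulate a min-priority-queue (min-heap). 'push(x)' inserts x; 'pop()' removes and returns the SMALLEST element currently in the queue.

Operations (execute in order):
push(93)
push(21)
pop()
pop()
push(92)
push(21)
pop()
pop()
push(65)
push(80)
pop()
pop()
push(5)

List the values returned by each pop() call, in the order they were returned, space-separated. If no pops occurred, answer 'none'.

Answer: 21 93 21 92 65 80

Derivation:
push(93): heap contents = [93]
push(21): heap contents = [21, 93]
pop() → 21: heap contents = [93]
pop() → 93: heap contents = []
push(92): heap contents = [92]
push(21): heap contents = [21, 92]
pop() → 21: heap contents = [92]
pop() → 92: heap contents = []
push(65): heap contents = [65]
push(80): heap contents = [65, 80]
pop() → 65: heap contents = [80]
pop() → 80: heap contents = []
push(5): heap contents = [5]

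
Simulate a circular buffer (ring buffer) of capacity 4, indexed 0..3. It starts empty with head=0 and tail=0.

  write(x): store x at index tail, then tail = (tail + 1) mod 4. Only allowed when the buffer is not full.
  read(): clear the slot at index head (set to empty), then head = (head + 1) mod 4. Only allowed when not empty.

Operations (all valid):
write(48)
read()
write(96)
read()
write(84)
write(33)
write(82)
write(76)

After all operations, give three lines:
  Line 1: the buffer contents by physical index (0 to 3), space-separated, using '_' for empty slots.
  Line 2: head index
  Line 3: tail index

Answer: 82 76 84 33
2
2

Derivation:
write(48): buf=[48 _ _ _], head=0, tail=1, size=1
read(): buf=[_ _ _ _], head=1, tail=1, size=0
write(96): buf=[_ 96 _ _], head=1, tail=2, size=1
read(): buf=[_ _ _ _], head=2, tail=2, size=0
write(84): buf=[_ _ 84 _], head=2, tail=3, size=1
write(33): buf=[_ _ 84 33], head=2, tail=0, size=2
write(82): buf=[82 _ 84 33], head=2, tail=1, size=3
write(76): buf=[82 76 84 33], head=2, tail=2, size=4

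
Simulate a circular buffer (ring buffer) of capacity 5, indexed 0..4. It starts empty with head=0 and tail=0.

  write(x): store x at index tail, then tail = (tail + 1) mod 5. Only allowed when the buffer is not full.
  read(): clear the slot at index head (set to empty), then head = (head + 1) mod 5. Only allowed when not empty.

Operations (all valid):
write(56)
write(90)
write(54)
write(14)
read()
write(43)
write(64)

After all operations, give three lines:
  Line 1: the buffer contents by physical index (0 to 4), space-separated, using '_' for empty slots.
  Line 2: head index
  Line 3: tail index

write(56): buf=[56 _ _ _ _], head=0, tail=1, size=1
write(90): buf=[56 90 _ _ _], head=0, tail=2, size=2
write(54): buf=[56 90 54 _ _], head=0, tail=3, size=3
write(14): buf=[56 90 54 14 _], head=0, tail=4, size=4
read(): buf=[_ 90 54 14 _], head=1, tail=4, size=3
write(43): buf=[_ 90 54 14 43], head=1, tail=0, size=4
write(64): buf=[64 90 54 14 43], head=1, tail=1, size=5

Answer: 64 90 54 14 43
1
1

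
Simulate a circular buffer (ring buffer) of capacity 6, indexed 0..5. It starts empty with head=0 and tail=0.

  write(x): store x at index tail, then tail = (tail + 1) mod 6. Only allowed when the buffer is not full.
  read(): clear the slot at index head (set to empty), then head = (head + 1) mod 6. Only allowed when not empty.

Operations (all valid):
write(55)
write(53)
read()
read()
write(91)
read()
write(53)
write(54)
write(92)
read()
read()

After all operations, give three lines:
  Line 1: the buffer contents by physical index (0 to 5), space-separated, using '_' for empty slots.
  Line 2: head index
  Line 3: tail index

write(55): buf=[55 _ _ _ _ _], head=0, tail=1, size=1
write(53): buf=[55 53 _ _ _ _], head=0, tail=2, size=2
read(): buf=[_ 53 _ _ _ _], head=1, tail=2, size=1
read(): buf=[_ _ _ _ _ _], head=2, tail=2, size=0
write(91): buf=[_ _ 91 _ _ _], head=2, tail=3, size=1
read(): buf=[_ _ _ _ _ _], head=3, tail=3, size=0
write(53): buf=[_ _ _ 53 _ _], head=3, tail=4, size=1
write(54): buf=[_ _ _ 53 54 _], head=3, tail=5, size=2
write(92): buf=[_ _ _ 53 54 92], head=3, tail=0, size=3
read(): buf=[_ _ _ _ 54 92], head=4, tail=0, size=2
read(): buf=[_ _ _ _ _ 92], head=5, tail=0, size=1

Answer: _ _ _ _ _ 92
5
0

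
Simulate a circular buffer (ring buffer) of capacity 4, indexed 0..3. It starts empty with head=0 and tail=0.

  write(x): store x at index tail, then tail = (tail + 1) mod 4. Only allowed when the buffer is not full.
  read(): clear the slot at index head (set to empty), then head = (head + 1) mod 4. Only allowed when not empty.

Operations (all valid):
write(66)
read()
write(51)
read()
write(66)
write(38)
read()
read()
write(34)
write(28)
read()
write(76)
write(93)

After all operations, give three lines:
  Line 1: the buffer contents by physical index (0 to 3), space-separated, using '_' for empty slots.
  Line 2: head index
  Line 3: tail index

Answer: _ 28 76 93
1
0

Derivation:
write(66): buf=[66 _ _ _], head=0, tail=1, size=1
read(): buf=[_ _ _ _], head=1, tail=1, size=0
write(51): buf=[_ 51 _ _], head=1, tail=2, size=1
read(): buf=[_ _ _ _], head=2, tail=2, size=0
write(66): buf=[_ _ 66 _], head=2, tail=3, size=1
write(38): buf=[_ _ 66 38], head=2, tail=0, size=2
read(): buf=[_ _ _ 38], head=3, tail=0, size=1
read(): buf=[_ _ _ _], head=0, tail=0, size=0
write(34): buf=[34 _ _ _], head=0, tail=1, size=1
write(28): buf=[34 28 _ _], head=0, tail=2, size=2
read(): buf=[_ 28 _ _], head=1, tail=2, size=1
write(76): buf=[_ 28 76 _], head=1, tail=3, size=2
write(93): buf=[_ 28 76 93], head=1, tail=0, size=3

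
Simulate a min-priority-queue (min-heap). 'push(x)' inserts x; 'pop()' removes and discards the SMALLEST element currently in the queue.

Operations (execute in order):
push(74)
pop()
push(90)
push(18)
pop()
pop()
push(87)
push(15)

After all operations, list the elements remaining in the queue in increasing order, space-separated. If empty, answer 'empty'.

push(74): heap contents = [74]
pop() → 74: heap contents = []
push(90): heap contents = [90]
push(18): heap contents = [18, 90]
pop() → 18: heap contents = [90]
pop() → 90: heap contents = []
push(87): heap contents = [87]
push(15): heap contents = [15, 87]

Answer: 15 87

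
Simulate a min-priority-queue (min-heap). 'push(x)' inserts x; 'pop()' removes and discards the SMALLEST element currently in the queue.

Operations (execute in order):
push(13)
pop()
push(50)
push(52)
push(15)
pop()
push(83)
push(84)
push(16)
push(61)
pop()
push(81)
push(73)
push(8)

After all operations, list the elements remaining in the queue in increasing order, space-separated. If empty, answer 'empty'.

Answer: 8 50 52 61 73 81 83 84

Derivation:
push(13): heap contents = [13]
pop() → 13: heap contents = []
push(50): heap contents = [50]
push(52): heap contents = [50, 52]
push(15): heap contents = [15, 50, 52]
pop() → 15: heap contents = [50, 52]
push(83): heap contents = [50, 52, 83]
push(84): heap contents = [50, 52, 83, 84]
push(16): heap contents = [16, 50, 52, 83, 84]
push(61): heap contents = [16, 50, 52, 61, 83, 84]
pop() → 16: heap contents = [50, 52, 61, 83, 84]
push(81): heap contents = [50, 52, 61, 81, 83, 84]
push(73): heap contents = [50, 52, 61, 73, 81, 83, 84]
push(8): heap contents = [8, 50, 52, 61, 73, 81, 83, 84]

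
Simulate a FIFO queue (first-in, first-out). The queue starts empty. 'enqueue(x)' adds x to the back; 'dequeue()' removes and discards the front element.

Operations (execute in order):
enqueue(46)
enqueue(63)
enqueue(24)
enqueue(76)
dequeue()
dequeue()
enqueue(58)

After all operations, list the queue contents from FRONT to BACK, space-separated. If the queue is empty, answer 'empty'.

enqueue(46): [46]
enqueue(63): [46, 63]
enqueue(24): [46, 63, 24]
enqueue(76): [46, 63, 24, 76]
dequeue(): [63, 24, 76]
dequeue(): [24, 76]
enqueue(58): [24, 76, 58]

Answer: 24 76 58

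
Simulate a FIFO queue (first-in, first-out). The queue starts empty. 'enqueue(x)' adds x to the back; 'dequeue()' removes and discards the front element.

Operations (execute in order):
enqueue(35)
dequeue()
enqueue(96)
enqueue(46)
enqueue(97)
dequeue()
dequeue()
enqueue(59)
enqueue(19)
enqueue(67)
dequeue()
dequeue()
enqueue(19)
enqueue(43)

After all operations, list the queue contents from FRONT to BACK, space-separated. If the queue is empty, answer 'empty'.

Answer: 19 67 19 43

Derivation:
enqueue(35): [35]
dequeue(): []
enqueue(96): [96]
enqueue(46): [96, 46]
enqueue(97): [96, 46, 97]
dequeue(): [46, 97]
dequeue(): [97]
enqueue(59): [97, 59]
enqueue(19): [97, 59, 19]
enqueue(67): [97, 59, 19, 67]
dequeue(): [59, 19, 67]
dequeue(): [19, 67]
enqueue(19): [19, 67, 19]
enqueue(43): [19, 67, 19, 43]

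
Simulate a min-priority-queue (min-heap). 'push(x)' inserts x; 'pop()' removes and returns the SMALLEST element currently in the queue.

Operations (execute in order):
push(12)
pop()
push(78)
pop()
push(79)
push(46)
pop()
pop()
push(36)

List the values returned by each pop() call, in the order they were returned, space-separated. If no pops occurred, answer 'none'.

Answer: 12 78 46 79

Derivation:
push(12): heap contents = [12]
pop() → 12: heap contents = []
push(78): heap contents = [78]
pop() → 78: heap contents = []
push(79): heap contents = [79]
push(46): heap contents = [46, 79]
pop() → 46: heap contents = [79]
pop() → 79: heap contents = []
push(36): heap contents = [36]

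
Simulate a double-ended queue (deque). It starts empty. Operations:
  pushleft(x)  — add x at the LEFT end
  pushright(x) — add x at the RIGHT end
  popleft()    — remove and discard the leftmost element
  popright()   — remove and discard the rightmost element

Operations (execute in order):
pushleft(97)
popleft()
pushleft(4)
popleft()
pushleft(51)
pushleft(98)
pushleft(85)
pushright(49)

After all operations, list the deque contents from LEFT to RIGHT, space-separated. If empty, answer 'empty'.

Answer: 85 98 51 49

Derivation:
pushleft(97): [97]
popleft(): []
pushleft(4): [4]
popleft(): []
pushleft(51): [51]
pushleft(98): [98, 51]
pushleft(85): [85, 98, 51]
pushright(49): [85, 98, 51, 49]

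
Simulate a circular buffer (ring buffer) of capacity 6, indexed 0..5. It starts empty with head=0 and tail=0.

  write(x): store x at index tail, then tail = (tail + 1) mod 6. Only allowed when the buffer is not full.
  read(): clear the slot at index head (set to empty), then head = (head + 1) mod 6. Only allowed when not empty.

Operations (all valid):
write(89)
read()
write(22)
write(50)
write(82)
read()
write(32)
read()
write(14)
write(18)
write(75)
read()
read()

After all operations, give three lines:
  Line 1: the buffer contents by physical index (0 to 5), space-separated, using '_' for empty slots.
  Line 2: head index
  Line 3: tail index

write(89): buf=[89 _ _ _ _ _], head=0, tail=1, size=1
read(): buf=[_ _ _ _ _ _], head=1, tail=1, size=0
write(22): buf=[_ 22 _ _ _ _], head=1, tail=2, size=1
write(50): buf=[_ 22 50 _ _ _], head=1, tail=3, size=2
write(82): buf=[_ 22 50 82 _ _], head=1, tail=4, size=3
read(): buf=[_ _ 50 82 _ _], head=2, tail=4, size=2
write(32): buf=[_ _ 50 82 32 _], head=2, tail=5, size=3
read(): buf=[_ _ _ 82 32 _], head=3, tail=5, size=2
write(14): buf=[_ _ _ 82 32 14], head=3, tail=0, size=3
write(18): buf=[18 _ _ 82 32 14], head=3, tail=1, size=4
write(75): buf=[18 75 _ 82 32 14], head=3, tail=2, size=5
read(): buf=[18 75 _ _ 32 14], head=4, tail=2, size=4
read(): buf=[18 75 _ _ _ 14], head=5, tail=2, size=3

Answer: 18 75 _ _ _ 14
5
2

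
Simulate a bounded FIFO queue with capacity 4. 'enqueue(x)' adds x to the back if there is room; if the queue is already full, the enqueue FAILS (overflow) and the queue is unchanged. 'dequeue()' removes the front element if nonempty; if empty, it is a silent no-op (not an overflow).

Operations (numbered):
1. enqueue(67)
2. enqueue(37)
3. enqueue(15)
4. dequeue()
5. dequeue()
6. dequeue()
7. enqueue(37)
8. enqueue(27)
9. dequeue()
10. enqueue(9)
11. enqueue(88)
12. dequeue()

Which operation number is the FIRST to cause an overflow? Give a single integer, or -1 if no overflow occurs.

Answer: -1

Derivation:
1. enqueue(67): size=1
2. enqueue(37): size=2
3. enqueue(15): size=3
4. dequeue(): size=2
5. dequeue(): size=1
6. dequeue(): size=0
7. enqueue(37): size=1
8. enqueue(27): size=2
9. dequeue(): size=1
10. enqueue(9): size=2
11. enqueue(88): size=3
12. dequeue(): size=2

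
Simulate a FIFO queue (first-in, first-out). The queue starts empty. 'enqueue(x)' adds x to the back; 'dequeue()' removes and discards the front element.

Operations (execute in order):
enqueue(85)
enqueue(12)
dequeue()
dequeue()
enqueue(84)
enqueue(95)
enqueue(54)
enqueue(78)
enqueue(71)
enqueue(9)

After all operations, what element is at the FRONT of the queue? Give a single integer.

Answer: 84

Derivation:
enqueue(85): queue = [85]
enqueue(12): queue = [85, 12]
dequeue(): queue = [12]
dequeue(): queue = []
enqueue(84): queue = [84]
enqueue(95): queue = [84, 95]
enqueue(54): queue = [84, 95, 54]
enqueue(78): queue = [84, 95, 54, 78]
enqueue(71): queue = [84, 95, 54, 78, 71]
enqueue(9): queue = [84, 95, 54, 78, 71, 9]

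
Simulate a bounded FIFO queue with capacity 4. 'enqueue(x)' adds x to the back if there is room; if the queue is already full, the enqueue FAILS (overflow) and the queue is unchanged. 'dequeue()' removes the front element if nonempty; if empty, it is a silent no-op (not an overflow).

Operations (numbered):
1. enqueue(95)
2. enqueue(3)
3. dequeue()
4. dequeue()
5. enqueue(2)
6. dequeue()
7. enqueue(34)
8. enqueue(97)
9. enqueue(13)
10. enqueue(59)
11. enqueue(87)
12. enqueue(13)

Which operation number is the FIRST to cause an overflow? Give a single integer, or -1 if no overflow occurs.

1. enqueue(95): size=1
2. enqueue(3): size=2
3. dequeue(): size=1
4. dequeue(): size=0
5. enqueue(2): size=1
6. dequeue(): size=0
7. enqueue(34): size=1
8. enqueue(97): size=2
9. enqueue(13): size=3
10. enqueue(59): size=4
11. enqueue(87): size=4=cap → OVERFLOW (fail)
12. enqueue(13): size=4=cap → OVERFLOW (fail)

Answer: 11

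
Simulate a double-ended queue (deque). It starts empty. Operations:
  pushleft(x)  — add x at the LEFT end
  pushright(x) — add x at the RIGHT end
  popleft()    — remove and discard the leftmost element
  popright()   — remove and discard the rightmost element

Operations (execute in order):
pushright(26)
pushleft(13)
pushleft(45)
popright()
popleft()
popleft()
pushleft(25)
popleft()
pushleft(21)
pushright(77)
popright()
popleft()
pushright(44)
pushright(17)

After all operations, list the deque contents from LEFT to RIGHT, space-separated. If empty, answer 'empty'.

Answer: 44 17

Derivation:
pushright(26): [26]
pushleft(13): [13, 26]
pushleft(45): [45, 13, 26]
popright(): [45, 13]
popleft(): [13]
popleft(): []
pushleft(25): [25]
popleft(): []
pushleft(21): [21]
pushright(77): [21, 77]
popright(): [21]
popleft(): []
pushright(44): [44]
pushright(17): [44, 17]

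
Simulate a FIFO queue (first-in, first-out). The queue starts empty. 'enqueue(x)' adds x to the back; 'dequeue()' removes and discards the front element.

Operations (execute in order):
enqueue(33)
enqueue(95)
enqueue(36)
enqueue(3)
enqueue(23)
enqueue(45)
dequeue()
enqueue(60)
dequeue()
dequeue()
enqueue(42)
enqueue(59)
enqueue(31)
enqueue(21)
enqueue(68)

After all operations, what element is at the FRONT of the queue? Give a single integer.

enqueue(33): queue = [33]
enqueue(95): queue = [33, 95]
enqueue(36): queue = [33, 95, 36]
enqueue(3): queue = [33, 95, 36, 3]
enqueue(23): queue = [33, 95, 36, 3, 23]
enqueue(45): queue = [33, 95, 36, 3, 23, 45]
dequeue(): queue = [95, 36, 3, 23, 45]
enqueue(60): queue = [95, 36, 3, 23, 45, 60]
dequeue(): queue = [36, 3, 23, 45, 60]
dequeue(): queue = [3, 23, 45, 60]
enqueue(42): queue = [3, 23, 45, 60, 42]
enqueue(59): queue = [3, 23, 45, 60, 42, 59]
enqueue(31): queue = [3, 23, 45, 60, 42, 59, 31]
enqueue(21): queue = [3, 23, 45, 60, 42, 59, 31, 21]
enqueue(68): queue = [3, 23, 45, 60, 42, 59, 31, 21, 68]

Answer: 3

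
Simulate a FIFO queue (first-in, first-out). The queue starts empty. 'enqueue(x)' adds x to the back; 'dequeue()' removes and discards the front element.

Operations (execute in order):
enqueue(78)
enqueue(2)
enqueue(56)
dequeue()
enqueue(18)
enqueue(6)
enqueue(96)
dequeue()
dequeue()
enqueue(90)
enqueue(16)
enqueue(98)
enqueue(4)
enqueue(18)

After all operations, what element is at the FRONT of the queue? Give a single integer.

Answer: 18

Derivation:
enqueue(78): queue = [78]
enqueue(2): queue = [78, 2]
enqueue(56): queue = [78, 2, 56]
dequeue(): queue = [2, 56]
enqueue(18): queue = [2, 56, 18]
enqueue(6): queue = [2, 56, 18, 6]
enqueue(96): queue = [2, 56, 18, 6, 96]
dequeue(): queue = [56, 18, 6, 96]
dequeue(): queue = [18, 6, 96]
enqueue(90): queue = [18, 6, 96, 90]
enqueue(16): queue = [18, 6, 96, 90, 16]
enqueue(98): queue = [18, 6, 96, 90, 16, 98]
enqueue(4): queue = [18, 6, 96, 90, 16, 98, 4]
enqueue(18): queue = [18, 6, 96, 90, 16, 98, 4, 18]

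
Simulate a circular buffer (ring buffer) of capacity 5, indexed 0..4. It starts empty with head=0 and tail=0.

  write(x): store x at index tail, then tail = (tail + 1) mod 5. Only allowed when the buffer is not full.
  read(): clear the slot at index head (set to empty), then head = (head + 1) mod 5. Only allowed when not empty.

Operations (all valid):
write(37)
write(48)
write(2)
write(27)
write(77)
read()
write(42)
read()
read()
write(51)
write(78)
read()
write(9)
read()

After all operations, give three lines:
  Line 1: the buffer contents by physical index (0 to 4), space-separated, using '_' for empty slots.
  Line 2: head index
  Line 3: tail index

Answer: 42 51 78 9 _
0
4

Derivation:
write(37): buf=[37 _ _ _ _], head=0, tail=1, size=1
write(48): buf=[37 48 _ _ _], head=0, tail=2, size=2
write(2): buf=[37 48 2 _ _], head=0, tail=3, size=3
write(27): buf=[37 48 2 27 _], head=0, tail=4, size=4
write(77): buf=[37 48 2 27 77], head=0, tail=0, size=5
read(): buf=[_ 48 2 27 77], head=1, tail=0, size=4
write(42): buf=[42 48 2 27 77], head=1, tail=1, size=5
read(): buf=[42 _ 2 27 77], head=2, tail=1, size=4
read(): buf=[42 _ _ 27 77], head=3, tail=1, size=3
write(51): buf=[42 51 _ 27 77], head=3, tail=2, size=4
write(78): buf=[42 51 78 27 77], head=3, tail=3, size=5
read(): buf=[42 51 78 _ 77], head=4, tail=3, size=4
write(9): buf=[42 51 78 9 77], head=4, tail=4, size=5
read(): buf=[42 51 78 9 _], head=0, tail=4, size=4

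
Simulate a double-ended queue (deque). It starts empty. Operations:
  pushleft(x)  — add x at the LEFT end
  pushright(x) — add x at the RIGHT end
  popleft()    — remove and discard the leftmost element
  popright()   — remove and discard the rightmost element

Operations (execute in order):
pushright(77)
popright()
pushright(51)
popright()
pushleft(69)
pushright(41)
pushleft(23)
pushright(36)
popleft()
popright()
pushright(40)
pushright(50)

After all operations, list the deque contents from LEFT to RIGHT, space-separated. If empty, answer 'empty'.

Answer: 69 41 40 50

Derivation:
pushright(77): [77]
popright(): []
pushright(51): [51]
popright(): []
pushleft(69): [69]
pushright(41): [69, 41]
pushleft(23): [23, 69, 41]
pushright(36): [23, 69, 41, 36]
popleft(): [69, 41, 36]
popright(): [69, 41]
pushright(40): [69, 41, 40]
pushright(50): [69, 41, 40, 50]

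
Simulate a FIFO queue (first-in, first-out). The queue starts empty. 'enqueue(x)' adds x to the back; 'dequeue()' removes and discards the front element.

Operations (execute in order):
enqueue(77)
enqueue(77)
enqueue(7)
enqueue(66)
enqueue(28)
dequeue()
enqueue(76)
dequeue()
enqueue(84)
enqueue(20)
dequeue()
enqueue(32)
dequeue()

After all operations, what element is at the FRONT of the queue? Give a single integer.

Answer: 28

Derivation:
enqueue(77): queue = [77]
enqueue(77): queue = [77, 77]
enqueue(7): queue = [77, 77, 7]
enqueue(66): queue = [77, 77, 7, 66]
enqueue(28): queue = [77, 77, 7, 66, 28]
dequeue(): queue = [77, 7, 66, 28]
enqueue(76): queue = [77, 7, 66, 28, 76]
dequeue(): queue = [7, 66, 28, 76]
enqueue(84): queue = [7, 66, 28, 76, 84]
enqueue(20): queue = [7, 66, 28, 76, 84, 20]
dequeue(): queue = [66, 28, 76, 84, 20]
enqueue(32): queue = [66, 28, 76, 84, 20, 32]
dequeue(): queue = [28, 76, 84, 20, 32]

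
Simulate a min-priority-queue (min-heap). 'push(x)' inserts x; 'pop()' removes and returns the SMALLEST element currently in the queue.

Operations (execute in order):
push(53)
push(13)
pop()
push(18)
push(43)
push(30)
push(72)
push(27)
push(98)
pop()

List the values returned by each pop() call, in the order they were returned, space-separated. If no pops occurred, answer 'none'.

Answer: 13 18

Derivation:
push(53): heap contents = [53]
push(13): heap contents = [13, 53]
pop() → 13: heap contents = [53]
push(18): heap contents = [18, 53]
push(43): heap contents = [18, 43, 53]
push(30): heap contents = [18, 30, 43, 53]
push(72): heap contents = [18, 30, 43, 53, 72]
push(27): heap contents = [18, 27, 30, 43, 53, 72]
push(98): heap contents = [18, 27, 30, 43, 53, 72, 98]
pop() → 18: heap contents = [27, 30, 43, 53, 72, 98]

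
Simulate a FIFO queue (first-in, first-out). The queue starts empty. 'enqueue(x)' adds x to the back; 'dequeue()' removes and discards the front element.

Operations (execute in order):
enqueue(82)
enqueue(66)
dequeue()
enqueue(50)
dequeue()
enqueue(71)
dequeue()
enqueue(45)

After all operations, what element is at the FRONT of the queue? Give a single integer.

enqueue(82): queue = [82]
enqueue(66): queue = [82, 66]
dequeue(): queue = [66]
enqueue(50): queue = [66, 50]
dequeue(): queue = [50]
enqueue(71): queue = [50, 71]
dequeue(): queue = [71]
enqueue(45): queue = [71, 45]

Answer: 71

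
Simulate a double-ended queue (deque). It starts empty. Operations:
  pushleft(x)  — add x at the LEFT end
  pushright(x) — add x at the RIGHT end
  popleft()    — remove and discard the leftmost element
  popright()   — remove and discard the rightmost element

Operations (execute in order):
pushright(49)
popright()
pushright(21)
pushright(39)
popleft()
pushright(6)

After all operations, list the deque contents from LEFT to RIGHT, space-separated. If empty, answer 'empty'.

Answer: 39 6

Derivation:
pushright(49): [49]
popright(): []
pushright(21): [21]
pushright(39): [21, 39]
popleft(): [39]
pushright(6): [39, 6]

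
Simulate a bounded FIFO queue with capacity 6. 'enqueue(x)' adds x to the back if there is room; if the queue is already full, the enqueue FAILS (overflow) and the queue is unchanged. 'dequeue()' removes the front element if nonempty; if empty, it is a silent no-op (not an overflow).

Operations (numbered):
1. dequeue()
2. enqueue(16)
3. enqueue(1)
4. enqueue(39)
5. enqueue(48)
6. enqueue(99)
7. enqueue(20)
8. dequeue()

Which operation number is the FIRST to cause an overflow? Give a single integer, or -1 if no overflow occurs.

Answer: -1

Derivation:
1. dequeue(): empty, no-op, size=0
2. enqueue(16): size=1
3. enqueue(1): size=2
4. enqueue(39): size=3
5. enqueue(48): size=4
6. enqueue(99): size=5
7. enqueue(20): size=6
8. dequeue(): size=5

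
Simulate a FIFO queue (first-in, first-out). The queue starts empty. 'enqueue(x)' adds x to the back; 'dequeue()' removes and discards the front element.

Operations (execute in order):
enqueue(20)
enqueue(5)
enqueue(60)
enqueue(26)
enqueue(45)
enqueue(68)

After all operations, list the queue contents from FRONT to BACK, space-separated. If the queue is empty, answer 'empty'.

enqueue(20): [20]
enqueue(5): [20, 5]
enqueue(60): [20, 5, 60]
enqueue(26): [20, 5, 60, 26]
enqueue(45): [20, 5, 60, 26, 45]
enqueue(68): [20, 5, 60, 26, 45, 68]

Answer: 20 5 60 26 45 68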